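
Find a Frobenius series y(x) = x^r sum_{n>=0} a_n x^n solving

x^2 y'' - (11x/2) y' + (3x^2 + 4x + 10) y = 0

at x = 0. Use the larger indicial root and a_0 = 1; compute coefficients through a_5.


Write in Frobenius form y'' + (p(x)/x) y' + (q(x)/x^2) y = 0:
  p(x) = -11/2,  q(x) = 3x^2 + 4x + 10.
Indicial equation: r(r-1) + (-11/2) r + (10) = 0 -> roots r_1 = 4, r_2 = 5/2.
Take r = r_1 = 4. Let y(x) = x^r sum_{n>=0} a_n x^n with a_0 = 1.
Substitute y = x^r sum a_n x^n and match x^{r+n}. The recurrence is
  D(n) a_n + 4 a_{n-1} + 3 a_{n-2} = 0,  where D(n) = (r+n)(r+n-1) + (-11/2)(r+n) + (10).
  a_n = [-4 a_{n-1} - 3 a_{n-2}] / D(n).
Since the indicial polynomial factors as (r - r_1)(r - r_2), D(n) = (r_1 + n - r_1)(r_1 + n - r_2) = n(n + 3/2).
Evaluating step by step (a_0 = 1):
  n = 1: D(1) = 1(1 + 3/2) = 5/2; numerator = -4(1) = -4; a_1 = (-4)/(5/2) = -8/5
  n = 2: D(2) = 2(2 + 3/2) = 7; numerator = -4(-8/5) - 3(1) = 17/5; a_2 = (17/5)/(7) = 17/35
  n = 3: D(3) = 3(3 + 3/2) = 27/2; numerator = -4(17/35) - 3(-8/5) = 20/7; a_3 = (20/7)/(27/2) = 40/189
  n = 4: D(4) = 4(4 + 3/2) = 22; numerator = -4(40/189) - 3(17/35) = -311/135; a_4 = (-311/135)/(22) = -311/2970
  n = 5: D(5) = 5(5 + 3/2) = 65/2; numerator = -4(-311/2970) - 3(40/189) = -2246/10395; a_5 = (-2246/10395)/(65/2) = -4492/675675

r = 4; a_0 = 1; a_1 = -8/5; a_2 = 17/35; a_3 = 40/189; a_4 = -311/2970; a_5 = -4492/675675


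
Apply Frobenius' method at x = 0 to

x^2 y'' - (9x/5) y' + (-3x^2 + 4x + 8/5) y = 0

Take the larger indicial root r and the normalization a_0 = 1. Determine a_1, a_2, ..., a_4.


Write in Frobenius form y'' + (p(x)/x) y' + (q(x)/x^2) y = 0:
  p(x) = -9/5,  q(x) = -3x^2 + 4x + 8/5.
Indicial equation: r(r-1) + (-9/5) r + (8/5) = 0 -> roots r_1 = 2, r_2 = 4/5.
Take r = r_1 = 2. Let y(x) = x^r sum_{n>=0} a_n x^n with a_0 = 1.
Substitute y = x^r sum a_n x^n and match x^{r+n}. The recurrence is
  D(n) a_n + 4 a_{n-1} - 3 a_{n-2} = 0,  where D(n) = (r+n)(r+n-1) + (-9/5)(r+n) + (8/5).
  a_n = [-4 a_{n-1} + 3 a_{n-2}] / D(n).
Since the indicial polynomial factors as (r - r_1)(r - r_2), D(n) = (r_1 + n - r_1)(r_1 + n - r_2) = n(n + 6/5).
Evaluating step by step (a_0 = 1):
  n = 1: D(1) = 1(1 + 6/5) = 11/5; numerator = -4(1) = -4; a_1 = (-4)/(11/5) = -20/11
  n = 2: D(2) = 2(2 + 6/5) = 32/5; numerator = -4(-20/11) + 3(1) = 113/11; a_2 = (113/11)/(32/5) = 565/352
  n = 3: D(3) = 3(3 + 6/5) = 63/5; numerator = -4(565/352) + 3(-20/11) = -95/8; a_3 = (-95/8)/(63/5) = -475/504
  n = 4: D(4) = 4(4 + 6/5) = 104/5; numerator = -4(-475/504) + 3(565/352) = 190385/22176; a_4 = (190385/22176)/(104/5) = 73225/177408

r = 2; a_0 = 1; a_1 = -20/11; a_2 = 565/352; a_3 = -475/504; a_4 = 73225/177408


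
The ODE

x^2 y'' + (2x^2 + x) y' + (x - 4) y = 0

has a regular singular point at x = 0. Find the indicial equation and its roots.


Divide by x^2 to reach normal form y'' + P_1(x) y' + P_2(x) y = 0 with P_1(x) = 2 + 1/x and P_2(x) = 1/x - 4/x^2.
x = 0 is a singular point because the y'-coefficient 2 + 1/x has a pole at x = 0 and the y-coefficient 1/x - 4/x^2 has a pole at x = 0.
It is a regular singular point because x P_1(x) = p(x) = 2x + 1 and x^2 P_2(x) = q(x) = x - 4 are polynomials, hence analytic at x = 0.
p(0) = 1,  q(0) = -4.
Indicial equation: r(r-1) + p(0) r + q(0) = 0, i.e. r^2 + (p(0) - 1) r + q(0) = 0, i.e. r^2 - 4 = 0.
Discriminant: (0)^2 - 4(-4) = 16, so r = (0 ± 4)/2.
Solving: r_1 = 2, r_2 = -2.

indicial: r^2 - 4 = 0; roots r_1 = 2, r_2 = -2


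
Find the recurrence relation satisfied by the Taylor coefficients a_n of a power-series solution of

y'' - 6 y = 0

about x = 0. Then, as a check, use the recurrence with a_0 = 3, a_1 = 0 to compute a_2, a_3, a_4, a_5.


Substitute y = sum_n a_n x^n into y'' + (const) y = 0.
y''(x) = sum_{n>=0} (n+2)(n+1) a_{n+2} x^n.
The ODE becomes sum_n [(n+2)(n+1) a_{n+2} - 6 a_n] x^n = 0.
Setting each coefficient to zero gives the recurrence:
  (n+2)(n+1) a_{n+2} - 6 a_n = 0,
  a_{n+2} = 6 / ((n+1)(n+2)) a_n.

Check with a_0 = 3, a_1 = 0 (apply the recurrence for n = 0, 1, 2, 3): a_0 = 3, a_1 = 0, a_2 = 9, a_3 = 0, a_4 = 9/2, a_5 = 0.

a_{n+2} = 6/((n+1)(n+2)) * a_n; check: a_0 = 3, a_1 = 0, a_2 = 9, a_3 = 0, a_4 = 9/2, a_5 = 0


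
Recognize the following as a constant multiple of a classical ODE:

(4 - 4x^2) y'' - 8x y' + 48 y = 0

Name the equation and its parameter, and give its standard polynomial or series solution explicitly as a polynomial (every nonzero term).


All three coefficients share the factor 4; dividing through by 4 gives  (1 - x^2) y'' - 2x y' + 12 y = 0.
This matches the Legendre equation (1 - x^2) y'' - 2x y' + n(n+1) y = 0 (note the -2x y' term) with n(n+1) = 12, so n = 3; the polynomial solution is P_3(x).
With y = sum_k a_k x^k, matching x^k gives (k+2)(k+1) a_{k+2} = [k(k+1) - n(n+1)] a_k = (k - 3)(k + 4) a_k. The right side vanishes at k = 3, so the series with the parity of 3 terminates at degree 3.
Standard normalization (P_n(1) = 1): leading coefficient (2n)!/(2^n (n!)^2) = 720/(8*36) = 5/2, so a_3 = 5/2. Work downward with a_k = (k+1)(k+2) a_{k+2} / ((k - 3)(k + 4)):
  a_1 = (2)(3)(5/2) / ((1 - 3)(1 + 4)) = 15/(-10) = -3/2
Hence P_3(x) = 5 x^3/2 - 3 x/2.

P_3(x); series = 5 x^3/2 - 3 x/2


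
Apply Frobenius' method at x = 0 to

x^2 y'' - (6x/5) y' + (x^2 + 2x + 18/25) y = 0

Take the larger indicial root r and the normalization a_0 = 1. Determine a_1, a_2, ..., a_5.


Write in Frobenius form y'' + (p(x)/x) y' + (q(x)/x^2) y = 0:
  p(x) = -6/5,  q(x) = x^2 + 2x + 18/25.
Indicial equation: r(r-1) + (-6/5) r + (18/25) = 0 -> roots r_1 = 9/5, r_2 = 2/5.
Take r = r_1 = 9/5. Let y(x) = x^r sum_{n>=0} a_n x^n with a_0 = 1.
Substitute y = x^r sum a_n x^n and match x^{r+n}. The recurrence is
  D(n) a_n + 2 a_{n-1} + 1 a_{n-2} = 0,  where D(n) = (r+n)(r+n-1) + (-6/5)(r+n) + (18/25).
  a_n = [-2 a_{n-1} - 1 a_{n-2}] / D(n).
Since the indicial polynomial factors as (r - r_1)(r - r_2), D(n) = (r_1 + n - r_1)(r_1 + n - r_2) = n(n + 7/5).
Evaluating step by step (a_0 = 1):
  n = 1: D(1) = 1(1 + 7/5) = 12/5; numerator = -2(1) = -2; a_1 = (-2)/(12/5) = -5/6
  n = 2: D(2) = 2(2 + 7/5) = 34/5; numerator = -2(-5/6) - 1(1) = 2/3; a_2 = (2/3)/(34/5) = 5/51
  n = 3: D(3) = 3(3 + 7/5) = 66/5; numerator = -2(5/51) - 1(-5/6) = 65/102; a_3 = (65/102)/(66/5) = 325/6732
  n = 4: D(4) = 4(4 + 7/5) = 108/5; numerator = -2(325/6732) - 1(5/51) = -655/3366; a_4 = (-655/3366)/(108/5) = -3275/363528
  n = 5: D(5) = 5(5 + 7/5) = 32; numerator = -2(-3275/363528) - 1(325/6732) = -125/4131; a_5 = (-125/4131)/(32) = -125/132192

r = 9/5; a_0 = 1; a_1 = -5/6; a_2 = 5/51; a_3 = 325/6732; a_4 = -3275/363528; a_5 = -125/132192


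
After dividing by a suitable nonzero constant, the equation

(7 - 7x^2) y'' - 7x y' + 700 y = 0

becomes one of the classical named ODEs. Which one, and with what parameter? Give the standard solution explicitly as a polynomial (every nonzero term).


All three coefficients share the factor 7; dividing through by 7 gives  (1 - x^2) y'' - x y' + 100 y = 0.
This matches the Chebyshev equation (1 - x^2) y'' - x y' + n^2 y = 0 (note the -x y' term, not -2x y') with n^2 = 100, so n = 10; the polynomial solution is T_10(x).
With y = sum_k a_k x^k, matching x^k gives (k+2)(k+1) a_{k+2} = (k^2 - n^2) a_k = (k - 10)(k + 10) a_k. The right side vanishes at k = 10, so the series with the parity of 10 terminates at degree 10.
Standard normalization: leading coefficient of T_n is 2^(n-1), so a_10 = 2^9 = 512. Work downward with a_k = (k+1)(k+2) a_{k+2} / ((k - 10)(k + 10)):
  a_8 = (9)(10)(512) / ((8 - 10)(8 + 10)) = 46080/(-36) = -1280
  a_6 = (7)(8)(-1280) / ((6 - 10)(6 + 10)) = -71680/(-64) = 1120
  a_4 = (5)(6)(1120) / ((4 - 10)(4 + 10)) = 33600/(-84) = -400
  a_2 = (3)(4)(-400) / ((2 - 10)(2 + 10)) = -4800/(-96) = 50
  a_0 = (1)(2)(50) / ((0 - 10)(0 + 10)) = 100/(-100) = -1
Hence T_10(x) = 512 x^10 - 1280 x^8 + 1120 x^6 - 400 x^4 + 50 x^2 - 1.

T_10(x); series = 512 x^10 - 1280 x^8 + 1120 x^6 - 400 x^4 + 50 x^2 - 1


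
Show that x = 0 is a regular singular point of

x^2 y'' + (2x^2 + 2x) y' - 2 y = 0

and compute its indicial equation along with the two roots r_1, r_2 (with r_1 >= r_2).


Divide by x^2 to reach normal form y'' + P_1(x) y' + P_2(x) y = 0 with P_1(x) = 2 + 2/x and P_2(x) = -2/x^2.
x = 0 is a singular point because the y'-coefficient 2 + 2/x has a pole at x = 0 and the y-coefficient -2/x^2 has a pole at x = 0.
It is a regular singular point because x P_1(x) = p(x) = 2x + 2 and x^2 P_2(x) = q(x) = -2 are polynomials, hence analytic at x = 0.
p(0) = 2,  q(0) = -2.
Indicial equation: r(r-1) + p(0) r + q(0) = 0, i.e. r^2 + (p(0) - 1) r + q(0) = 0, i.e. r^2 + 1 r - 2 = 0.
Discriminant: (1)^2 - 4(-2) = 9, so r = (-1 ± 3)/2.
Solving: r_1 = 1, r_2 = -2.

indicial: r^2 + 1 r - 2 = 0; roots r_1 = 1, r_2 = -2


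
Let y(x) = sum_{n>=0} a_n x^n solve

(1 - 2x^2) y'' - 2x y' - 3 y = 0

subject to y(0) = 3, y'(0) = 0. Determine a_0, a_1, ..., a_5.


Ansatz: y(x) = sum_{n>=0} a_n x^n, so y'(x) = sum_{n>=1} n a_n x^(n-1) and y''(x) = sum_{n>=2} n(n-1) a_n x^(n-2).
Substitute into P(x) y'' + Q(x) y' + R(x) y = 0 with P(x) = 1 - 2x^2, Q(x) = -2x, R(x) = -3, and match powers of x.
Initial conditions: a_0 = 3, a_1 = 0.
Setting the coefficient of each power of x to zero and solving order by order (substituting the coefficients already found):
  x^0: 2 a_2 - 3 a_0 = 0  ->  2 a_2 = 3 a_0 = 9  ->  a_2 = 9/2
  x^1: 6 a_3 - 5 a_1 = 0  ->  6 a_3 = 5 a_1 = 0  ->  a_3 = 0
  x^2: 12 a_4 - 11 a_2 = 0  ->  12 a_4 = 11 a_2 = 99/2  ->  a_4 = 33/8
  x^3: 20 a_5 - 21 a_3 = 0  ->  20 a_5 = 21 a_3 = 0  ->  a_5 = 0
Truncated series: y(x) = 3 + (9/2) x^2 + (33/8) x^4 + O(x^6).

a_0 = 3; a_1 = 0; a_2 = 9/2; a_3 = 0; a_4 = 33/8; a_5 = 0


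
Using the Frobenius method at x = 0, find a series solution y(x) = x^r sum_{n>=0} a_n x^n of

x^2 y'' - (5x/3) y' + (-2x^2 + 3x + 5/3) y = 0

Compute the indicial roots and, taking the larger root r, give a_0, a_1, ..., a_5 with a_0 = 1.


Write in Frobenius form y'' + (p(x)/x) y' + (q(x)/x^2) y = 0:
  p(x) = -5/3,  q(x) = -2x^2 + 3x + 5/3.
Indicial equation: r(r-1) + (-5/3) r + (5/3) = 0 -> roots r_1 = 5/3, r_2 = 1.
Take r = r_1 = 5/3. Let y(x) = x^r sum_{n>=0} a_n x^n with a_0 = 1.
Substitute y = x^r sum a_n x^n and match x^{r+n}. The recurrence is
  D(n) a_n + 3 a_{n-1} - 2 a_{n-2} = 0,  where D(n) = (r+n)(r+n-1) + (-5/3)(r+n) + (5/3).
  a_n = [-3 a_{n-1} + 2 a_{n-2}] / D(n).
Since the indicial polynomial factors as (r - r_1)(r - r_2), D(n) = (r_1 + n - r_1)(r_1 + n - r_2) = n(n + 2/3).
Evaluating step by step (a_0 = 1):
  n = 1: D(1) = 1(1 + 2/3) = 5/3; numerator = -3(1) = -3; a_1 = (-3)/(5/3) = -9/5
  n = 2: D(2) = 2(2 + 2/3) = 16/3; numerator = -3(-9/5) + 2(1) = 37/5; a_2 = (37/5)/(16/3) = 111/80
  n = 3: D(3) = 3(3 + 2/3) = 11; numerator = -3(111/80) + 2(-9/5) = -621/80; a_3 = (-621/80)/(11) = -621/880
  n = 4: D(4) = 4(4 + 2/3) = 56/3; numerator = -3(-621/880) + 2(111/80) = 861/176; a_4 = (861/176)/(56/3) = 369/1408
  n = 5: D(5) = 5(5 + 2/3) = 85/3; numerator = -3(369/1408) + 2(-621/880) = -15471/7040; a_5 = (-15471/7040)/(85/3) = -46413/598400

r = 5/3; a_0 = 1; a_1 = -9/5; a_2 = 111/80; a_3 = -621/880; a_4 = 369/1408; a_5 = -46413/598400


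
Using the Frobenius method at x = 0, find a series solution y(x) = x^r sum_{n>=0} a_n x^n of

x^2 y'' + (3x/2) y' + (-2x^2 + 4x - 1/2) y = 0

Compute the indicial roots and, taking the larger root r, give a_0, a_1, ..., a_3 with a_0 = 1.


Write in Frobenius form y'' + (p(x)/x) y' + (q(x)/x^2) y = 0:
  p(x) = 3/2,  q(x) = -2x^2 + 4x - 1/2.
Indicial equation: r(r-1) + (3/2) r + (-1/2) = 0 -> roots r_1 = 1/2, r_2 = -1.
Take r = r_1 = 1/2. Let y(x) = x^r sum_{n>=0} a_n x^n with a_0 = 1.
Substitute y = x^r sum a_n x^n and match x^{r+n}. The recurrence is
  D(n) a_n + 4 a_{n-1} - 2 a_{n-2} = 0,  where D(n) = (r+n)(r+n-1) + (3/2)(r+n) + (-1/2).
  a_n = [-4 a_{n-1} + 2 a_{n-2}] / D(n).
Since the indicial polynomial factors as (r - r_1)(r - r_2), D(n) = (r_1 + n - r_1)(r_1 + n - r_2) = n(n + 3/2).
Evaluating step by step (a_0 = 1):
  n = 1: D(1) = 1(1 + 3/2) = 5/2; numerator = -4(1) = -4; a_1 = (-4)/(5/2) = -8/5
  n = 2: D(2) = 2(2 + 3/2) = 7; numerator = -4(-8/5) + 2(1) = 42/5; a_2 = (42/5)/(7) = 6/5
  n = 3: D(3) = 3(3 + 3/2) = 27/2; numerator = -4(6/5) + 2(-8/5) = -8; a_3 = (-8)/(27/2) = -16/27

r = 1/2; a_0 = 1; a_1 = -8/5; a_2 = 6/5; a_3 = -16/27


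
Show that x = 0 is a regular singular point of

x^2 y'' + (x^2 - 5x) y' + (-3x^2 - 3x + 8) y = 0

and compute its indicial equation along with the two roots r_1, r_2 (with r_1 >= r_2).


Divide by x^2 to reach normal form y'' + P_1(x) y' + P_2(x) y = 0 with P_1(x) = 1 - 5/x and P_2(x) = -3 - 3/x + 8/x^2.
x = 0 is a singular point because the y'-coefficient 1 - 5/x has a pole at x = 0 and the y-coefficient -3 - 3/x + 8/x^2 has a pole at x = 0.
It is a regular singular point because x P_1(x) = p(x) = x - 5 and x^2 P_2(x) = q(x) = -3x^2 - 3x + 8 are polynomials, hence analytic at x = 0.
p(0) = -5,  q(0) = 8.
Indicial equation: r(r-1) + p(0) r + q(0) = 0, i.e. r^2 + (p(0) - 1) r + q(0) = 0, i.e. r^2 - 6 r + 8 = 0.
Discriminant: (-6)^2 - 4(8) = 4, so r = (6 ± 2)/2.
Solving: r_1 = 4, r_2 = 2.

indicial: r^2 - 6 r + 8 = 0; roots r_1 = 4, r_2 = 2


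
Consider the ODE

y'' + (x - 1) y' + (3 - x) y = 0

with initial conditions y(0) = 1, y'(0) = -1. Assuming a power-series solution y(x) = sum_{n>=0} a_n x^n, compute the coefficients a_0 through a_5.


Ansatz: y(x) = sum_{n>=0} a_n x^n, so y'(x) = sum_{n>=1} n a_n x^(n-1) and y''(x) = sum_{n>=2} n(n-1) a_n x^(n-2).
Substitute into P(x) y'' + Q(x) y' + R(x) y = 0 with P(x) = 1, Q(x) = x - 1, R(x) = 3 - x, and match powers of x.
Initial conditions: a_0 = 1, a_1 = -1.
Setting the coefficient of each power of x to zero and solving order by order (substituting the coefficients already found):
  x^0: 2 a_2 - a_1 + 3 a_0 = 0  ->  2 a_2 = a_1 - 3 a_0 = -4  ->  a_2 = -2
  x^1: 6 a_3 - 2 a_2 + 4 a_1 - a_0 = 0  ->  6 a_3 = 2 a_2 - 4 a_1 + a_0 = 1  ->  a_3 = 1/6
  x^2: 12 a_4 - 3 a_3 + 5 a_2 - a_1 = 0  ->  12 a_4 = 3 a_3 - 5 a_2 + a_1 = 19/2  ->  a_4 = 19/24
  x^3: 20 a_5 - 4 a_4 + 6 a_3 - a_2 = 0  ->  20 a_5 = 4 a_4 - 6 a_3 + a_2 = 1/6  ->  a_5 = 1/120
Truncated series: y(x) = 1 - x - 2 x^2 + (1/6) x^3 + (19/24) x^4 + (1/120) x^5 + O(x^6).

a_0 = 1; a_1 = -1; a_2 = -2; a_3 = 1/6; a_4 = 19/24; a_5 = 1/120


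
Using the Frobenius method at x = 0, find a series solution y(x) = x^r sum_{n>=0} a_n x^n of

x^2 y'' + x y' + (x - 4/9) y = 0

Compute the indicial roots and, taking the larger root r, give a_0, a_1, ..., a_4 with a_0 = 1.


Write in Frobenius form y'' + (p(x)/x) y' + (q(x)/x^2) y = 0:
  p(x) = 1,  q(x) = x - 4/9.
Indicial equation: r(r-1) + (1) r + (-4/9) = 0 -> roots r_1 = 2/3, r_2 = -2/3.
Take r = r_1 = 2/3. Let y(x) = x^r sum_{n>=0} a_n x^n with a_0 = 1.
Substitute y = x^r sum a_n x^n and match x^{r+n}. The recurrence is
  D(n) a_n + 1 a_{n-1} = 0,  where D(n) = (r+n)(r+n-1) + (1)(r+n) + (-4/9).
  a_n = -1 / D(n) * a_{n-1}.
Since the indicial polynomial factors as (r - r_1)(r - r_2), D(n) = (r_1 + n - r_1)(r_1 + n - r_2) = n(n + 4/3).
Evaluating step by step (a_0 = 1):
  n = 1: D(1) = 1(1 + 4/3) = 7/3; numerator = -1(1) = -1; a_1 = (-1)/(7/3) = -3/7
  n = 2: D(2) = 2(2 + 4/3) = 20/3; numerator = -1(-3/7) = 3/7; a_2 = (3/7)/(20/3) = 9/140
  n = 3: D(3) = 3(3 + 4/3) = 13; numerator = -1(9/140) = -9/140; a_3 = (-9/140)/(13) = -9/1820
  n = 4: D(4) = 4(4 + 4/3) = 64/3; numerator = -1(-9/1820) = 9/1820; a_4 = (9/1820)/(64/3) = 27/116480

r = 2/3; a_0 = 1; a_1 = -3/7; a_2 = 9/140; a_3 = -9/1820; a_4 = 27/116480


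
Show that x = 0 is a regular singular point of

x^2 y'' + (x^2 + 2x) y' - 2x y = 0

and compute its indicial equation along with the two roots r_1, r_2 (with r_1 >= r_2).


Divide by x^2 to reach normal form y'' + P_1(x) y' + P_2(x) y = 0 with P_1(x) = 1 + 2/x and P_2(x) = -2/x.
x = 0 is a singular point because the y'-coefficient 1 + 2/x has a pole at x = 0 and the y-coefficient -2/x has a pole at x = 0.
It is a regular singular point because x P_1(x) = p(x) = x + 2 and x^2 P_2(x) = q(x) = -2x are polynomials, hence analytic at x = 0.
p(0) = 2,  q(0) = 0.
Indicial equation: r(r-1) + p(0) r + q(0) = 0, i.e. r^2 + (p(0) - 1) r + q(0) = 0, i.e. r^2 + 1 r = 0.
Discriminant: (1)^2 - 4(0) = 1, so r = (-1 ± 1)/2.
Solving: r_1 = 0, r_2 = -1.

indicial: r^2 + 1 r = 0; roots r_1 = 0, r_2 = -1


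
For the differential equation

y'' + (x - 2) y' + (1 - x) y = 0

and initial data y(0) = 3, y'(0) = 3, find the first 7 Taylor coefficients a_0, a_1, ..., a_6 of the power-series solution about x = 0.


Ansatz: y(x) = sum_{n>=0} a_n x^n, so y'(x) = sum_{n>=1} n a_n x^(n-1) and y''(x) = sum_{n>=2} n(n-1) a_n x^(n-2).
Substitute into P(x) y'' + Q(x) y' + R(x) y = 0 with P(x) = 1, Q(x) = x - 2, R(x) = 1 - x, and match powers of x.
Initial conditions: a_0 = 3, a_1 = 3.
Setting the coefficient of each power of x to zero and solving order by order (substituting the coefficients already found):
  x^0: 2 a_2 - 2 a_1 + a_0 = 0  ->  2 a_2 = 2 a_1 - a_0 = 3  ->  a_2 = 3/2
  x^1: 6 a_3 - 4 a_2 + 2 a_1 - a_0 = 0  ->  6 a_3 = 4 a_2 - 2 a_1 + a_0 = 3  ->  a_3 = 1/2
  x^2: 12 a_4 - 6 a_3 + 3 a_2 - a_1 = 0  ->  12 a_4 = 6 a_3 - 3 a_2 + a_1 = 3/2  ->  a_4 = 1/8
  x^3: 20 a_5 - 8 a_4 + 4 a_3 - a_2 = 0  ->  20 a_5 = 8 a_4 - 4 a_3 + a_2 = 1/2  ->  a_5 = 1/40
  x^4: 30 a_6 - 10 a_5 + 5 a_4 - a_3 = 0  ->  30 a_6 = 10 a_5 - 5 a_4 + a_3 = 1/8  ->  a_6 = 1/240
Truncated series: y(x) = 3 + 3 x + (3/2) x^2 + (1/2) x^3 + (1/8) x^4 + (1/40) x^5 + (1/240) x^6 + O(x^7).

a_0 = 3; a_1 = 3; a_2 = 3/2; a_3 = 1/2; a_4 = 1/8; a_5 = 1/40; a_6 = 1/240


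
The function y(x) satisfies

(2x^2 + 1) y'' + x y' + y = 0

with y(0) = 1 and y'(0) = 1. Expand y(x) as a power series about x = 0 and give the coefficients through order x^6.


Ansatz: y(x) = sum_{n>=0} a_n x^n, so y'(x) = sum_{n>=1} n a_n x^(n-1) and y''(x) = sum_{n>=2} n(n-1) a_n x^(n-2).
Substitute into P(x) y'' + Q(x) y' + R(x) y = 0 with P(x) = 2x^2 + 1, Q(x) = x, R(x) = 1, and match powers of x.
Initial conditions: a_0 = 1, a_1 = 1.
Setting the coefficient of each power of x to zero and solving order by order (substituting the coefficients already found):
  x^0: 2 a_2 + a_0 = 0  ->  2 a_2 = -a_0 = -1  ->  a_2 = -1/2
  x^1: 6 a_3 + 2 a_1 = 0  ->  6 a_3 = -2 a_1 = -2  ->  a_3 = -1/3
  x^2: 12 a_4 + 7 a_2 = 0  ->  12 a_4 = -7 a_2 = 7/2  ->  a_4 = 7/24
  x^3: 20 a_5 + 16 a_3 = 0  ->  20 a_5 = -16 a_3 = 16/3  ->  a_5 = 4/15
  x^4: 30 a_6 + 29 a_4 = 0  ->  30 a_6 = -29 a_4 = -203/24  ->  a_6 = -203/720
Truncated series: y(x) = 1 + x - (1/2) x^2 - (1/3) x^3 + (7/24) x^4 + (4/15) x^5 - (203/720) x^6 + O(x^7).

a_0 = 1; a_1 = 1; a_2 = -1/2; a_3 = -1/3; a_4 = 7/24; a_5 = 4/15; a_6 = -203/720


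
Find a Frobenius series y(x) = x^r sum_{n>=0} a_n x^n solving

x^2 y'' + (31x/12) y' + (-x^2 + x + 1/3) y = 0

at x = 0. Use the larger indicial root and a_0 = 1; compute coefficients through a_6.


Write in Frobenius form y'' + (p(x)/x) y' + (q(x)/x^2) y = 0:
  p(x) = 31/12,  q(x) = -x^2 + x + 1/3.
Indicial equation: r(r-1) + (31/12) r + (1/3) = 0 -> roots r_1 = -1/4, r_2 = -4/3.
Take r = r_1 = -1/4. Let y(x) = x^r sum_{n>=0} a_n x^n with a_0 = 1.
Substitute y = x^r sum a_n x^n and match x^{r+n}. The recurrence is
  D(n) a_n + 1 a_{n-1} - 1 a_{n-2} = 0,  where D(n) = (r+n)(r+n-1) + (31/12)(r+n) + (1/3).
  a_n = [-1 a_{n-1} + 1 a_{n-2}] / D(n).
Since the indicial polynomial factors as (r - r_1)(r - r_2), D(n) = (r_1 + n - r_1)(r_1 + n - r_2) = n(n + 13/12).
Evaluating step by step (a_0 = 1):
  n = 1: D(1) = 1(1 + 13/12) = 25/12; numerator = -1(1) = -1; a_1 = (-1)/(25/12) = -12/25
  n = 2: D(2) = 2(2 + 13/12) = 37/6; numerator = -1(-12/25) + 1(1) = 37/25; a_2 = (37/25)/(37/6) = 6/25
  n = 3: D(3) = 3(3 + 13/12) = 49/4; numerator = -1(6/25) + 1(-12/25) = -18/25; a_3 = (-18/25)/(49/4) = -72/1225
  n = 4: D(4) = 4(4 + 13/12) = 61/3; numerator = -1(-72/1225) + 1(6/25) = 366/1225; a_4 = (366/1225)/(61/3) = 18/1225
  n = 5: D(5) = 5(5 + 13/12) = 365/12; numerator = -1(18/1225) + 1(-72/1225) = -18/245; a_5 = (-18/245)/(365/12) = -216/89425
  n = 6: D(6) = 6(6 + 13/12) = 85/2; numerator = -1(-216/89425) + 1(18/1225) = 306/17885; a_6 = (306/17885)/(85/2) = 36/89425

r = -1/4; a_0 = 1; a_1 = -12/25; a_2 = 6/25; a_3 = -72/1225; a_4 = 18/1225; a_5 = -216/89425; a_6 = 36/89425


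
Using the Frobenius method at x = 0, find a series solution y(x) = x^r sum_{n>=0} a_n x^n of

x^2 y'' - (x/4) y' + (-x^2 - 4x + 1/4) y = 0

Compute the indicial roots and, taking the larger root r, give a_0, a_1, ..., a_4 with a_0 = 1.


Write in Frobenius form y'' + (p(x)/x) y' + (q(x)/x^2) y = 0:
  p(x) = -1/4,  q(x) = -x^2 - 4x + 1/4.
Indicial equation: r(r-1) + (-1/4) r + (1/4) = 0 -> roots r_1 = 1, r_2 = 1/4.
Take r = r_1 = 1. Let y(x) = x^r sum_{n>=0} a_n x^n with a_0 = 1.
Substitute y = x^r sum a_n x^n and match x^{r+n}. The recurrence is
  D(n) a_n - 4 a_{n-1} - 1 a_{n-2} = 0,  where D(n) = (r+n)(r+n-1) + (-1/4)(r+n) + (1/4).
  a_n = [4 a_{n-1} + 1 a_{n-2}] / D(n).
Since the indicial polynomial factors as (r - r_1)(r - r_2), D(n) = (r_1 + n - r_1)(r_1 + n - r_2) = n(n + 3/4).
Evaluating step by step (a_0 = 1):
  n = 1: D(1) = 1(1 + 3/4) = 7/4; numerator = 4(1) = 4; a_1 = (4)/(7/4) = 16/7
  n = 2: D(2) = 2(2 + 3/4) = 11/2; numerator = 4(16/7) + 1(1) = 71/7; a_2 = (71/7)/(11/2) = 142/77
  n = 3: D(3) = 3(3 + 3/4) = 45/4; numerator = 4(142/77) + 1(16/7) = 744/77; a_3 = (744/77)/(45/4) = 992/1155
  n = 4: D(4) = 4(4 + 3/4) = 19; numerator = 4(992/1155) + 1(142/77) = 6098/1155; a_4 = (6098/1155)/(19) = 6098/21945

r = 1; a_0 = 1; a_1 = 16/7; a_2 = 142/77; a_3 = 992/1155; a_4 = 6098/21945


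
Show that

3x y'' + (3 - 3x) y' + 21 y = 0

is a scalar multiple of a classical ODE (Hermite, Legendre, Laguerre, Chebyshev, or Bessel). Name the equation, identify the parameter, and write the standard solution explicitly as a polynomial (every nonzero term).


All three coefficients share the factor 3; dividing through by 3 gives  x y'' + (1 - x) y' + 7 y = 0.
This matches the Laguerre equation x y'' + (1 - x) y' + n y = 0 with n = 7; the polynomial solution is L_7(x).
With y = sum_k a_k x^k, matching x^k gives (k+1)k a_{k+1} + (k+1) a_{k+1} - k a_k + n a_k = 0, i.e. (k+1)^2 a_{k+1} = (k - n) a_k = (k - 7) a_k. The right side vanishes at k = 7, so the series terminates at degree 7.
Standard normalization L_n(0) = 1 gives a_0 = 1. Work upward with a_{k+1} = (k - 7) a_k / (k+1)^2:
  a_1 = (0 - 7)(1) / 1^2 = -7/1 = -7
  a_2 = (1 - 7)(-7) / 2^2 = 42/4 = 21/2
  a_3 = (2 - 7)(21/2) / 3^2 = (-105/2)/9 = -35/6
  a_4 = (3 - 7)(-35/6) / 4^2 = (70/3)/16 = 35/24
  a_5 = (4 - 7)(35/24) / 5^2 = (-35/8)/25 = -7/40
  a_6 = (5 - 7)(-7/40) / 6^2 = (7/20)/36 = 7/720
  a_7 = (6 - 7)(7/720) / 7^2 = (-7/720)/49 = -1/5040
Hence L_7(x) = -x^7/5040 + 7 x^6/720 - 7 x^5/40 + 35 x^4/24 - 35 x^3/6 + 21 x^2/2 - 7 x + 1.

L_7(x); series = -x^7/5040 + 7 x^6/720 - 7 x^5/40 + 35 x^4/24 - 35 x^3/6 + 21 x^2/2 - 7 x + 1


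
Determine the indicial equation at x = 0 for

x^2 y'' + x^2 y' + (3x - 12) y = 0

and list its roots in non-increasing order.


Divide by x^2 to reach normal form y'' + P_1(x) y' + P_2(x) y = 0 with P_1(x) = 1 and P_2(x) = 3/x - 12/x^2.
x = 0 is a singular point because the y-coefficient 3/x - 12/x^2 has a pole at x = 0.
It is a regular singular point because x P_1(x) = p(x) = x and x^2 P_2(x) = q(x) = 3x - 12 are polynomials, hence analytic at x = 0.
p(0) = 0,  q(0) = -12.
Indicial equation: r(r-1) + p(0) r + q(0) = 0, i.e. r^2 + (p(0) - 1) r + q(0) = 0, i.e. r^2 - 1 r - 12 = 0.
Discriminant: (-1)^2 - 4(-12) = 49, so r = (1 ± 7)/2.
Solving: r_1 = 4, r_2 = -3.

indicial: r^2 - 1 r - 12 = 0; roots r_1 = 4, r_2 = -3


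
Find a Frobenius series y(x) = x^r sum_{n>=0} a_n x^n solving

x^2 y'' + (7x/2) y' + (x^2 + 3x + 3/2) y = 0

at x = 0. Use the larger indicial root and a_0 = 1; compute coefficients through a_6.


Write in Frobenius form y'' + (p(x)/x) y' + (q(x)/x^2) y = 0:
  p(x) = 7/2,  q(x) = x^2 + 3x + 3/2.
Indicial equation: r(r-1) + (7/2) r + (3/2) = 0 -> roots r_1 = -1, r_2 = -3/2.
Take r = r_1 = -1. Let y(x) = x^r sum_{n>=0} a_n x^n with a_0 = 1.
Substitute y = x^r sum a_n x^n and match x^{r+n}. The recurrence is
  D(n) a_n + 3 a_{n-1} + 1 a_{n-2} = 0,  where D(n) = (r+n)(r+n-1) + (7/2)(r+n) + (3/2).
  a_n = [-3 a_{n-1} - 1 a_{n-2}] / D(n).
Since the indicial polynomial factors as (r - r_1)(r - r_2), D(n) = (r_1 + n - r_1)(r_1 + n - r_2) = n(n + 1/2).
Evaluating step by step (a_0 = 1):
  n = 1: D(1) = 1(1 + 1/2) = 3/2; numerator = -3(1) = -3; a_1 = (-3)/(3/2) = -2
  n = 2: D(2) = 2(2 + 1/2) = 5; numerator = -3(-2) - 1(1) = 5; a_2 = (5)/(5) = 1
  n = 3: D(3) = 3(3 + 1/2) = 21/2; numerator = -3(1) - 1(-2) = -1; a_3 = (-1)/(21/2) = -2/21
  n = 4: D(4) = 4(4 + 1/2) = 18; numerator = -3(-2/21) - 1(1) = -5/7; a_4 = (-5/7)/(18) = -5/126
  n = 5: D(5) = 5(5 + 1/2) = 55/2; numerator = -3(-5/126) - 1(-2/21) = 3/14; a_5 = (3/14)/(55/2) = 3/385
  n = 6: D(6) = 6(6 + 1/2) = 39; numerator = -3(3/385) - 1(-5/126) = 113/6930; a_6 = (113/6930)/(39) = 113/270270

r = -1; a_0 = 1; a_1 = -2; a_2 = 1; a_3 = -2/21; a_4 = -5/126; a_5 = 3/385; a_6 = 113/270270


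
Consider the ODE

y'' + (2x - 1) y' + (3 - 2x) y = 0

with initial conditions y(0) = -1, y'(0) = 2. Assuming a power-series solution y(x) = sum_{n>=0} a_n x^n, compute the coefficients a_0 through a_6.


Ansatz: y(x) = sum_{n>=0} a_n x^n, so y'(x) = sum_{n>=1} n a_n x^(n-1) and y''(x) = sum_{n>=2} n(n-1) a_n x^(n-2).
Substitute into P(x) y'' + Q(x) y' + R(x) y = 0 with P(x) = 1, Q(x) = 2x - 1, R(x) = 3 - 2x, and match powers of x.
Initial conditions: a_0 = -1, a_1 = 2.
Setting the coefficient of each power of x to zero and solving order by order (substituting the coefficients already found):
  x^0: 2 a_2 - a_1 + 3 a_0 = 0  ->  2 a_2 = a_1 - 3 a_0 = 5  ->  a_2 = 5/2
  x^1: 6 a_3 - 2 a_2 + 5 a_1 - 2 a_0 = 0  ->  6 a_3 = 2 a_2 - 5 a_1 + 2 a_0 = -7  ->  a_3 = -7/6
  x^2: 12 a_4 - 3 a_3 + 7 a_2 - 2 a_1 = 0  ->  12 a_4 = 3 a_3 - 7 a_2 + 2 a_1 = -17  ->  a_4 = -17/12
  x^3: 20 a_5 - 4 a_4 + 9 a_3 - 2 a_2 = 0  ->  20 a_5 = 4 a_4 - 9 a_3 + 2 a_2 = 59/6  ->  a_5 = 59/120
  x^4: 30 a_6 - 5 a_5 + 11 a_4 - 2 a_3 = 0  ->  30 a_6 = 5 a_5 - 11 a_4 + 2 a_3 = 377/24  ->  a_6 = 377/720
Truncated series: y(x) = -1 + 2 x + (5/2) x^2 - (7/6) x^3 - (17/12) x^4 + (59/120) x^5 + (377/720) x^6 + O(x^7).

a_0 = -1; a_1 = 2; a_2 = 5/2; a_3 = -7/6; a_4 = -17/12; a_5 = 59/120; a_6 = 377/720


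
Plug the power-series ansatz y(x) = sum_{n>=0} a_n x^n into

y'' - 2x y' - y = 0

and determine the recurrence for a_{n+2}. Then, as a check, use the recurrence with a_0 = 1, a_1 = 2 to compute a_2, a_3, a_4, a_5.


Substitute y = sum_n a_n x^n.
y''(x) has coefficient (n+2)(n+1) a_{n+2} at x^n;
-2 x y'(x) has coefficient -2 n a_n at x^n (shift);
-y(x) has coefficient -1 a_n at x^n.
Matching x^n: (n+2)(n+1) a_{n+2} + (-2n - 1) a_n = 0.
Thus a_{n+2} = (2n + 1) / ((n+1)(n+2)) * a_n.

Check with a_0 = 1, a_1 = 2 (apply the recurrence for n = 0, 1, 2, 3): a_0 = 1, a_1 = 2, a_2 = 1/2, a_3 = 1, a_4 = 5/24, a_5 = 7/20.

a_(n+2) = (2n + 1) / ((n+1)(n+2)) * a_n; check: a_0 = 1, a_1 = 2, a_2 = 1/2, a_3 = 1, a_4 = 5/24, a_5 = 7/20


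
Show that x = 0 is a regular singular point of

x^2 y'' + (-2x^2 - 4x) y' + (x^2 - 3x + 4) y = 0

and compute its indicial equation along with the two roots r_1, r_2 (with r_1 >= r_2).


Divide by x^2 to reach normal form y'' + P_1(x) y' + P_2(x) y = 0 with P_1(x) = -2 - 4/x and P_2(x) = 1 - 3/x + 4/x^2.
x = 0 is a singular point because the y'-coefficient -2 - 4/x has a pole at x = 0 and the y-coefficient 1 - 3/x + 4/x^2 has a pole at x = 0.
It is a regular singular point because x P_1(x) = p(x) = -2x - 4 and x^2 P_2(x) = q(x) = x^2 - 3x + 4 are polynomials, hence analytic at x = 0.
p(0) = -4,  q(0) = 4.
Indicial equation: r(r-1) + p(0) r + q(0) = 0, i.e. r^2 + (p(0) - 1) r + q(0) = 0, i.e. r^2 - 5 r + 4 = 0.
Discriminant: (-5)^2 - 4(4) = 9, so r = (5 ± 3)/2.
Solving: r_1 = 4, r_2 = 1.

indicial: r^2 - 5 r + 4 = 0; roots r_1 = 4, r_2 = 1


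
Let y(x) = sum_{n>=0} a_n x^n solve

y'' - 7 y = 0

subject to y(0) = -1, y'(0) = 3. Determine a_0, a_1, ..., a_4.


Ansatz: y(x) = sum_{n>=0} a_n x^n, so y'(x) = sum_{n>=1} n a_n x^(n-1) and y''(x) = sum_{n>=2} n(n-1) a_n x^(n-2).
Substitute into P(x) y'' + Q(x) y' + R(x) y = 0 with P(x) = 1, Q(x) = 0, R(x) = -7, and match powers of x.
Initial conditions: a_0 = -1, a_1 = 3.
Setting the coefficient of each power of x to zero and solving order by order (substituting the coefficients already found):
  x^0: 2 a_2 - 7 a_0 = 0  ->  2 a_2 = 7 a_0 = -7  ->  a_2 = -7/2
  x^1: 6 a_3 - 7 a_1 = 0  ->  6 a_3 = 7 a_1 = 21  ->  a_3 = 7/2
  x^2: 12 a_4 - 7 a_2 = 0  ->  12 a_4 = 7 a_2 = -49/2  ->  a_4 = -49/24
Truncated series: y(x) = -1 + 3 x - (7/2) x^2 + (7/2) x^3 - (49/24) x^4 + O(x^5).

a_0 = -1; a_1 = 3; a_2 = -7/2; a_3 = 7/2; a_4 = -49/24


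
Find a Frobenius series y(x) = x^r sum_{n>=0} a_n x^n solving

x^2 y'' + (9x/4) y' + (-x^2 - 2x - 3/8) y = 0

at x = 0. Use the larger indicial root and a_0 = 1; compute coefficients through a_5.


Write in Frobenius form y'' + (p(x)/x) y' + (q(x)/x^2) y = 0:
  p(x) = 9/4,  q(x) = -x^2 - 2x - 3/8.
Indicial equation: r(r-1) + (9/4) r + (-3/8) = 0 -> roots r_1 = 1/4, r_2 = -3/2.
Take r = r_1 = 1/4. Let y(x) = x^r sum_{n>=0} a_n x^n with a_0 = 1.
Substitute y = x^r sum a_n x^n and match x^{r+n}. The recurrence is
  D(n) a_n - 2 a_{n-1} - 1 a_{n-2} = 0,  where D(n) = (r+n)(r+n-1) + (9/4)(r+n) + (-3/8).
  a_n = [2 a_{n-1} + 1 a_{n-2}] / D(n).
Since the indicial polynomial factors as (r - r_1)(r - r_2), D(n) = (r_1 + n - r_1)(r_1 + n - r_2) = n(n + 7/4).
Evaluating step by step (a_0 = 1):
  n = 1: D(1) = 1(1 + 7/4) = 11/4; numerator = 2(1) = 2; a_1 = (2)/(11/4) = 8/11
  n = 2: D(2) = 2(2 + 7/4) = 15/2; numerator = 2(8/11) + 1(1) = 27/11; a_2 = (27/11)/(15/2) = 18/55
  n = 3: D(3) = 3(3 + 7/4) = 57/4; numerator = 2(18/55) + 1(8/11) = 76/55; a_3 = (76/55)/(57/4) = 16/165
  n = 4: D(4) = 4(4 + 7/4) = 23; numerator = 2(16/165) + 1(18/55) = 86/165; a_4 = (86/165)/(23) = 86/3795
  n = 5: D(5) = 5(5 + 7/4) = 135/4; numerator = 2(86/3795) + 1(16/165) = 36/253; a_5 = (36/253)/(135/4) = 16/3795

r = 1/4; a_0 = 1; a_1 = 8/11; a_2 = 18/55; a_3 = 16/165; a_4 = 86/3795; a_5 = 16/3795


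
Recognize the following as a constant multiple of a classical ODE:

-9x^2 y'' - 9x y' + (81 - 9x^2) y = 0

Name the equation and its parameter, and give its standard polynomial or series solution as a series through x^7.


All three coefficients share the factor -9; dividing through by -9 gives  x^2 y'' + x y' + (x^2 - 9) y = 0.
This matches the Bessel equation x^2 y'' + x y' + (x^2 - nu^2) y = 0 with nu^2 = 9, so nu = 3; the solution bounded at x = 0 is J_3(x).
Frobenius at x = 0: indicial roots ±nu; for r = nu the recurrence k(k + 2nu) c_k = -c_{k-2} gives the standard series J_nu(x) = sum_{k>=0} (-1)^k / (k! (k+nu)!) (x/2)^(2k+nu). Evaluate the first 3 terms:
  k = 0: (-1)^0 / (0! * 3! * 2^3) x^3 = 1/(1*6*8) x^3 = (1/48) x^3
  k = 1: (-1)^1 / (1! * 4! * 2^5) x^5 = -1/(1*24*32) x^5 = (-1/768) x^5
  k = 2: (-1)^2 / (2! * 5! * 2^7) x^7 = 1/(2*120*128) x^7 = (1/30720) x^7
Hence J_3(x) = x^7/30720 - x^5/768 + x^3/48 + ....

J_3(x); series = x^7/30720 - x^5/768 + x^3/48


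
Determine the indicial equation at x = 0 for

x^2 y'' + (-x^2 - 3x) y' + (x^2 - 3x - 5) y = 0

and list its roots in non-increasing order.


Divide by x^2 to reach normal form y'' + P_1(x) y' + P_2(x) y = 0 with P_1(x) = -1 - 3/x and P_2(x) = 1 - 3/x - 5/x^2.
x = 0 is a singular point because the y'-coefficient -1 - 3/x has a pole at x = 0 and the y-coefficient 1 - 3/x - 5/x^2 has a pole at x = 0.
It is a regular singular point because x P_1(x) = p(x) = -x - 3 and x^2 P_2(x) = q(x) = x^2 - 3x - 5 are polynomials, hence analytic at x = 0.
p(0) = -3,  q(0) = -5.
Indicial equation: r(r-1) + p(0) r + q(0) = 0, i.e. r^2 + (p(0) - 1) r + q(0) = 0, i.e. r^2 - 4 r - 5 = 0.
Discriminant: (-4)^2 - 4(-5) = 36, so r = (4 ± 6)/2.
Solving: r_1 = 5, r_2 = -1.

indicial: r^2 - 4 r - 5 = 0; roots r_1 = 5, r_2 = -1


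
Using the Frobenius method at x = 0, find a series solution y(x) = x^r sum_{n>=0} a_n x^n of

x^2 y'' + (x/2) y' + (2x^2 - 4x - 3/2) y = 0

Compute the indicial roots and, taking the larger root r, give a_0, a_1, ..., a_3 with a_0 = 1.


Write in Frobenius form y'' + (p(x)/x) y' + (q(x)/x^2) y = 0:
  p(x) = 1/2,  q(x) = 2x^2 - 4x - 3/2.
Indicial equation: r(r-1) + (1/2) r + (-3/2) = 0 -> roots r_1 = 3/2, r_2 = -1.
Take r = r_1 = 3/2. Let y(x) = x^r sum_{n>=0} a_n x^n with a_0 = 1.
Substitute y = x^r sum a_n x^n and match x^{r+n}. The recurrence is
  D(n) a_n - 4 a_{n-1} + 2 a_{n-2} = 0,  where D(n) = (r+n)(r+n-1) + (1/2)(r+n) + (-3/2).
  a_n = [4 a_{n-1} - 2 a_{n-2}] / D(n).
Since the indicial polynomial factors as (r - r_1)(r - r_2), D(n) = (r_1 + n - r_1)(r_1 + n - r_2) = n(n + 5/2).
Evaluating step by step (a_0 = 1):
  n = 1: D(1) = 1(1 + 5/2) = 7/2; numerator = 4(1) = 4; a_1 = (4)/(7/2) = 8/7
  n = 2: D(2) = 2(2 + 5/2) = 9; numerator = 4(8/7) - 2(1) = 18/7; a_2 = (18/7)/(9) = 2/7
  n = 3: D(3) = 3(3 + 5/2) = 33/2; numerator = 4(2/7) - 2(8/7) = -8/7; a_3 = (-8/7)/(33/2) = -16/231

r = 3/2; a_0 = 1; a_1 = 8/7; a_2 = 2/7; a_3 = -16/231


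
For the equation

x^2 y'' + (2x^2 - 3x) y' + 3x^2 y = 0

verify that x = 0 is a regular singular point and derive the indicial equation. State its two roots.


Divide by x^2 to reach normal form y'' + P_1(x) y' + P_2(x) y = 0 with P_1(x) = 2 - 3/x and P_2(x) = 3.
x = 0 is a singular point because the y'-coefficient 2 - 3/x has a pole at x = 0.
It is a regular singular point because x P_1(x) = p(x) = 2x - 3 and x^2 P_2(x) = q(x) = 3x^2 are polynomials, hence analytic at x = 0.
p(0) = -3,  q(0) = 0.
Indicial equation: r(r-1) + p(0) r + q(0) = 0, i.e. r^2 + (p(0) - 1) r + q(0) = 0, i.e. r^2 - 4 r = 0.
Discriminant: (-4)^2 - 4(0) = 16, so r = (4 ± 4)/2.
Solving: r_1 = 4, r_2 = 0.

indicial: r^2 - 4 r = 0; roots r_1 = 4, r_2 = 0


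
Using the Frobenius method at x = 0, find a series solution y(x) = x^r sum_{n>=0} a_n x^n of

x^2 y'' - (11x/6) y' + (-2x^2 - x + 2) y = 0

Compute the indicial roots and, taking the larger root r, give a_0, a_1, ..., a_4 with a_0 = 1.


Write in Frobenius form y'' + (p(x)/x) y' + (q(x)/x^2) y = 0:
  p(x) = -11/6,  q(x) = -2x^2 - x + 2.
Indicial equation: r(r-1) + (-11/6) r + (2) = 0 -> roots r_1 = 3/2, r_2 = 4/3.
Take r = r_1 = 3/2. Let y(x) = x^r sum_{n>=0} a_n x^n with a_0 = 1.
Substitute y = x^r sum a_n x^n and match x^{r+n}. The recurrence is
  D(n) a_n - 1 a_{n-1} - 2 a_{n-2} = 0,  where D(n) = (r+n)(r+n-1) + (-11/6)(r+n) + (2).
  a_n = [1 a_{n-1} + 2 a_{n-2}] / D(n).
Since the indicial polynomial factors as (r - r_1)(r - r_2), D(n) = (r_1 + n - r_1)(r_1 + n - r_2) = n(n + 1/6).
Evaluating step by step (a_0 = 1):
  n = 1: D(1) = 1(1 + 1/6) = 7/6; numerator = 1(1) = 1; a_1 = (1)/(7/6) = 6/7
  n = 2: D(2) = 2(2 + 1/6) = 13/3; numerator = 1(6/7) + 2(1) = 20/7; a_2 = (20/7)/(13/3) = 60/91
  n = 3: D(3) = 3(3 + 1/6) = 19/2; numerator = 1(60/91) + 2(6/7) = 216/91; a_3 = (216/91)/(19/2) = 432/1729
  n = 4: D(4) = 4(4 + 1/6) = 50/3; numerator = 1(432/1729) + 2(60/91) = 2712/1729; a_4 = (2712/1729)/(50/3) = 4068/43225

r = 3/2; a_0 = 1; a_1 = 6/7; a_2 = 60/91; a_3 = 432/1729; a_4 = 4068/43225


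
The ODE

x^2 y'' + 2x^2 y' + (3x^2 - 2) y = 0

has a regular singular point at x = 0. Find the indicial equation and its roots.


Divide by x^2 to reach normal form y'' + P_1(x) y' + P_2(x) y = 0 with P_1(x) = 2 and P_2(x) = 3 - 2/x^2.
x = 0 is a singular point because the y-coefficient 3 - 2/x^2 has a pole at x = 0.
It is a regular singular point because x P_1(x) = p(x) = 2x and x^2 P_2(x) = q(x) = 3x^2 - 2 are polynomials, hence analytic at x = 0.
p(0) = 0,  q(0) = -2.
Indicial equation: r(r-1) + p(0) r + q(0) = 0, i.e. r^2 + (p(0) - 1) r + q(0) = 0, i.e. r^2 - 1 r - 2 = 0.
Discriminant: (-1)^2 - 4(-2) = 9, so r = (1 ± 3)/2.
Solving: r_1 = 2, r_2 = -1.

indicial: r^2 - 1 r - 2 = 0; roots r_1 = 2, r_2 = -1


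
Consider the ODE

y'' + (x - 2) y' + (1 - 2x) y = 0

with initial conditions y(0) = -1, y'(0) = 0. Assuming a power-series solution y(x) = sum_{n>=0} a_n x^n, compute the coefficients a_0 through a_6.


Ansatz: y(x) = sum_{n>=0} a_n x^n, so y'(x) = sum_{n>=1} n a_n x^(n-1) and y''(x) = sum_{n>=2} n(n-1) a_n x^(n-2).
Substitute into P(x) y'' + Q(x) y' + R(x) y = 0 with P(x) = 1, Q(x) = x - 2, R(x) = 1 - 2x, and match powers of x.
Initial conditions: a_0 = -1, a_1 = 0.
Setting the coefficient of each power of x to zero and solving order by order (substituting the coefficients already found):
  x^0: 2 a_2 - 2 a_1 + a_0 = 0  ->  2 a_2 = 2 a_1 - a_0 = 1  ->  a_2 = 1/2
  x^1: 6 a_3 - 4 a_2 + 2 a_1 - 2 a_0 = 0  ->  6 a_3 = 4 a_2 - 2 a_1 + 2 a_0 = 0  ->  a_3 = 0
  x^2: 12 a_4 - 6 a_3 + 3 a_2 - 2 a_1 = 0  ->  12 a_4 = 6 a_3 - 3 a_2 + 2 a_1 = -3/2  ->  a_4 = -1/8
  x^3: 20 a_5 - 8 a_4 + 4 a_3 - 2 a_2 = 0  ->  20 a_5 = 8 a_4 - 4 a_3 + 2 a_2 = 0  ->  a_5 = 0
  x^4: 30 a_6 - 10 a_5 + 5 a_4 - 2 a_3 = 0  ->  30 a_6 = 10 a_5 - 5 a_4 + 2 a_3 = 5/8  ->  a_6 = 1/48
Truncated series: y(x) = -1 + (1/2) x^2 - (1/8) x^4 + (1/48) x^6 + O(x^7).

a_0 = -1; a_1 = 0; a_2 = 1/2; a_3 = 0; a_4 = -1/8; a_5 = 0; a_6 = 1/48


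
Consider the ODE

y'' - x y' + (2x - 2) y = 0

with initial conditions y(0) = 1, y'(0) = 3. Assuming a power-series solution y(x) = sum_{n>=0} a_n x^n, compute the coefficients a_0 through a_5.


Ansatz: y(x) = sum_{n>=0} a_n x^n, so y'(x) = sum_{n>=1} n a_n x^(n-1) and y''(x) = sum_{n>=2} n(n-1) a_n x^(n-2).
Substitute into P(x) y'' + Q(x) y' + R(x) y = 0 with P(x) = 1, Q(x) = -x, R(x) = 2x - 2, and match powers of x.
Initial conditions: a_0 = 1, a_1 = 3.
Setting the coefficient of each power of x to zero and solving order by order (substituting the coefficients already found):
  x^0: 2 a_2 - 2 a_0 = 0  ->  2 a_2 = 2 a_0 = 2  ->  a_2 = 1
  x^1: 6 a_3 - 3 a_1 + 2 a_0 = 0  ->  6 a_3 = 3 a_1 - 2 a_0 = 7  ->  a_3 = 7/6
  x^2: 12 a_4 - 4 a_2 + 2 a_1 = 0  ->  12 a_4 = 4 a_2 - 2 a_1 = -2  ->  a_4 = -1/6
  x^3: 20 a_5 - 5 a_3 + 2 a_2 = 0  ->  20 a_5 = 5 a_3 - 2 a_2 = 23/6  ->  a_5 = 23/120
Truncated series: y(x) = 1 + 3 x + x^2 + (7/6) x^3 - (1/6) x^4 + (23/120) x^5 + O(x^6).

a_0 = 1; a_1 = 3; a_2 = 1; a_3 = 7/6; a_4 = -1/6; a_5 = 23/120


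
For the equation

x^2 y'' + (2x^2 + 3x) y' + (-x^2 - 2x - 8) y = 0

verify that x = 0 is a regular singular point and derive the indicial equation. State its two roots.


Divide by x^2 to reach normal form y'' + P_1(x) y' + P_2(x) y = 0 with P_1(x) = 2 + 3/x and P_2(x) = -1 - 2/x - 8/x^2.
x = 0 is a singular point because the y'-coefficient 2 + 3/x has a pole at x = 0 and the y-coefficient -1 - 2/x - 8/x^2 has a pole at x = 0.
It is a regular singular point because x P_1(x) = p(x) = 2x + 3 and x^2 P_2(x) = q(x) = -x^2 - 2x - 8 are polynomials, hence analytic at x = 0.
p(0) = 3,  q(0) = -8.
Indicial equation: r(r-1) + p(0) r + q(0) = 0, i.e. r^2 + (p(0) - 1) r + q(0) = 0, i.e. r^2 + 2 r - 8 = 0.
Discriminant: (2)^2 - 4(-8) = 36, so r = (-2 ± 6)/2.
Solving: r_1 = 2, r_2 = -4.

indicial: r^2 + 2 r - 8 = 0; roots r_1 = 2, r_2 = -4


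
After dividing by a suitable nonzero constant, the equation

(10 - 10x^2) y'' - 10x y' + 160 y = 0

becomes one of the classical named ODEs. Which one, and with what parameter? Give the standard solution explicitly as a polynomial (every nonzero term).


All three coefficients share the factor 10; dividing through by 10 gives  (1 - x^2) y'' - x y' + 16 y = 0.
This matches the Chebyshev equation (1 - x^2) y'' - x y' + n^2 y = 0 (note the -x y' term, not -2x y') with n^2 = 16, so n = 4; the polynomial solution is T_4(x).
With y = sum_k a_k x^k, matching x^k gives (k+2)(k+1) a_{k+2} = (k^2 - n^2) a_k = (k - 4)(k + 4) a_k. The right side vanishes at k = 4, so the series with the parity of 4 terminates at degree 4.
Standard normalization: leading coefficient of T_n is 2^(n-1), so a_4 = 2^3 = 8. Work downward with a_k = (k+1)(k+2) a_{k+2} / ((k - 4)(k + 4)):
  a_2 = (3)(4)(8) / ((2 - 4)(2 + 4)) = 96/(-12) = -8
  a_0 = (1)(2)(-8) / ((0 - 4)(0 + 4)) = -16/(-16) = 1
Hence T_4(x) = 8 x^4 - 8 x^2 + 1.

T_4(x); series = 8 x^4 - 8 x^2 + 1


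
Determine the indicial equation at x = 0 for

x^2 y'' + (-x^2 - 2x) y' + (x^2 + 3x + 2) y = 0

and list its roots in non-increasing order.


Divide by x^2 to reach normal form y'' + P_1(x) y' + P_2(x) y = 0 with P_1(x) = -1 - 2/x and P_2(x) = 1 + 3/x + 2/x^2.
x = 0 is a singular point because the y'-coefficient -1 - 2/x has a pole at x = 0 and the y-coefficient 1 + 3/x + 2/x^2 has a pole at x = 0.
It is a regular singular point because x P_1(x) = p(x) = -x - 2 and x^2 P_2(x) = q(x) = x^2 + 3x + 2 are polynomials, hence analytic at x = 0.
p(0) = -2,  q(0) = 2.
Indicial equation: r(r-1) + p(0) r + q(0) = 0, i.e. r^2 + (p(0) - 1) r + q(0) = 0, i.e. r^2 - 3 r + 2 = 0.
Discriminant: (-3)^2 - 4(2) = 1, so r = (3 ± 1)/2.
Solving: r_1 = 2, r_2 = 1.

indicial: r^2 - 3 r + 2 = 0; roots r_1 = 2, r_2 = 1
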